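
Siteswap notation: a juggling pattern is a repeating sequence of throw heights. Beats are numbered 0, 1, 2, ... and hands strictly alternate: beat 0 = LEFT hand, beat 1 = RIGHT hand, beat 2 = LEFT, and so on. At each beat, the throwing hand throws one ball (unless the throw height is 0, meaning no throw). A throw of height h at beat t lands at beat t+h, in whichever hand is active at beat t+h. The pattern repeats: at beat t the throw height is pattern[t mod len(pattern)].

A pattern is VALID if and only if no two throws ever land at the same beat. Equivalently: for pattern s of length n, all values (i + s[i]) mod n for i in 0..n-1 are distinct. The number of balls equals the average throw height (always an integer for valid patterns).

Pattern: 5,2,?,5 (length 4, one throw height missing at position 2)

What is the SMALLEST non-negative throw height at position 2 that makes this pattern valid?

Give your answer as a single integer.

i=0: (0 + 5) mod 4 = 1
i=1: (1 + 2) mod 4 = 3
i=2: s[i]=? (unknown)
i=3: (3 + 5) mod 4 = 0
Known residues: [0, 1, 3]; need a permutation of 0..3, so missing residue r = 2
Need (2 + s) mod 4 = 2; smallest s = (2 - 2) mod 4 = 0

Answer: 0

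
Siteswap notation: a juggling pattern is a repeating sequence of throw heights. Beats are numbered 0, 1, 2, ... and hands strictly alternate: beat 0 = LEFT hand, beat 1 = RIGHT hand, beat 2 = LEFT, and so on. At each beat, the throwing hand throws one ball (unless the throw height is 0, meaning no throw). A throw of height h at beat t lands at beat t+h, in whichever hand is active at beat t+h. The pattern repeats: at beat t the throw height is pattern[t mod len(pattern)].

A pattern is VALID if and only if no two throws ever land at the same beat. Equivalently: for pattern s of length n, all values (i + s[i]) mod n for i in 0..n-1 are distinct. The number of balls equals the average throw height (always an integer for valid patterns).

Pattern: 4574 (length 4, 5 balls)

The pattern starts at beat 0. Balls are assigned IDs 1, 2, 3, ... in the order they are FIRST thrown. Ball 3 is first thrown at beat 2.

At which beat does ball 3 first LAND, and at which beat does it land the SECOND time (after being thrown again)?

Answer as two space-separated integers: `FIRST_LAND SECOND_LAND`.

Answer: 9 14

Derivation:
Beat 0 (L): throw ball1 h=4 -> lands@4:L; in-air after throw: [b1@4:L]
Beat 1 (R): throw ball2 h=5 -> lands@6:L; in-air after throw: [b1@4:L b2@6:L]
Beat 2 (L): throw ball3 h=7 -> lands@9:R; in-air after throw: [b1@4:L b2@6:L b3@9:R]
Beat 3 (R): throw ball4 h=4 -> lands@7:R; in-air after throw: [b1@4:L b2@6:L b4@7:R b3@9:R]
Beat 4 (L): throw ball1 h=4 -> lands@8:L; in-air after throw: [b2@6:L b4@7:R b1@8:L b3@9:R]
Beat 5 (R): throw ball5 h=5 -> lands@10:L; in-air after throw: [b2@6:L b4@7:R b1@8:L b3@9:R b5@10:L]
Beat 6 (L): throw ball2 h=7 -> lands@13:R; in-air after throw: [b4@7:R b1@8:L b3@9:R b5@10:L b2@13:R]
Beat 7 (R): throw ball4 h=4 -> lands@11:R; in-air after throw: [b1@8:L b3@9:R b5@10:L b4@11:R b2@13:R]
Beat 8 (L): throw ball1 h=4 -> lands@12:L; in-air after throw: [b3@9:R b5@10:L b4@11:R b1@12:L b2@13:R]
Beat 9 (R): throw ball3 h=5 -> lands@14:L; in-air after throw: [b5@10:L b4@11:R b1@12:L b2@13:R b3@14:L]
Beat 10 (L): throw ball5 h=7 -> lands@17:R; in-air after throw: [b4@11:R b1@12:L b2@13:R b3@14:L b5@17:R]
Beat 11 (R): throw ball4 h=4 -> lands@15:R; in-air after throw: [b1@12:L b2@13:R b3@14:L b4@15:R b5@17:R]
Beat 12 (L): throw ball1 h=4 -> lands@16:L; in-air after throw: [b2@13:R b3@14:L b4@15:R b1@16:L b5@17:R]
Beat 13 (R): throw ball2 h=5 -> lands@18:L; in-air after throw: [b3@14:L b4@15:R b1@16:L b5@17:R b2@18:L]
Beat 14 (L): throw ball3 h=7 -> lands@21:R; in-air after throw: [b4@15:R b1@16:L b5@17:R b2@18:L b3@21:R]
Ball 3: thrown@2 h=7 -> first land @9; rethrown@9 h=5 -> second land @14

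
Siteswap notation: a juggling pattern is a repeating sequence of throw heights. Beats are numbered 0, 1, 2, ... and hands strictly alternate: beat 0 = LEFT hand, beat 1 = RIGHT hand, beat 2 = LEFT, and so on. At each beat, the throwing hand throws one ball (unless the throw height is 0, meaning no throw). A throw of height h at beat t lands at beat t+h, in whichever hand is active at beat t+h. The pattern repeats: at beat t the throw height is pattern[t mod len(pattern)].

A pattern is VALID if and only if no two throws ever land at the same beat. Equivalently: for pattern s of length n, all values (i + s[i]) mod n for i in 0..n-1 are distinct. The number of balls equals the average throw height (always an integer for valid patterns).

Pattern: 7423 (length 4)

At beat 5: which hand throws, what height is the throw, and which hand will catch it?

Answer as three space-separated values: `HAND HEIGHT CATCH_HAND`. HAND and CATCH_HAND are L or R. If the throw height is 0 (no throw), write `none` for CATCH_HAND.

Beat 5: 5 mod 2 = 1, so hand = R
Throw height = pattern[5 mod 4] = pattern[1] = 4
Lands at beat 5+4=9, 9 mod 2 = 1, so catch hand = R

Answer: R 4 R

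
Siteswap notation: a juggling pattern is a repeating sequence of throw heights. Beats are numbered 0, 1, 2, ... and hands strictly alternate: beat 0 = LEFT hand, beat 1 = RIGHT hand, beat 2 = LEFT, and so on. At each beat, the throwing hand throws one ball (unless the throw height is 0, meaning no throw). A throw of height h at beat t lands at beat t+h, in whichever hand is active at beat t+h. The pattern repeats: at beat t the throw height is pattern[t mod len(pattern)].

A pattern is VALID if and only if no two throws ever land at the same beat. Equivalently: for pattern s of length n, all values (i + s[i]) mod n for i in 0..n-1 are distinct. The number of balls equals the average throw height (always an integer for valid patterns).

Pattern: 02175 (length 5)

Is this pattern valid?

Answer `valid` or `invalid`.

Answer: invalid

Derivation:
i=0: (i + s[i]) mod n = (0 + 0) mod 5 = 0
i=1: (i + s[i]) mod n = (1 + 2) mod 5 = 3
i=2: (i + s[i]) mod n = (2 + 1) mod 5 = 3
i=3: (i + s[i]) mod n = (3 + 7) mod 5 = 0
i=4: (i + s[i]) mod n = (4 + 5) mod 5 = 4
Residues: [0, 3, 3, 0, 4], distinct: False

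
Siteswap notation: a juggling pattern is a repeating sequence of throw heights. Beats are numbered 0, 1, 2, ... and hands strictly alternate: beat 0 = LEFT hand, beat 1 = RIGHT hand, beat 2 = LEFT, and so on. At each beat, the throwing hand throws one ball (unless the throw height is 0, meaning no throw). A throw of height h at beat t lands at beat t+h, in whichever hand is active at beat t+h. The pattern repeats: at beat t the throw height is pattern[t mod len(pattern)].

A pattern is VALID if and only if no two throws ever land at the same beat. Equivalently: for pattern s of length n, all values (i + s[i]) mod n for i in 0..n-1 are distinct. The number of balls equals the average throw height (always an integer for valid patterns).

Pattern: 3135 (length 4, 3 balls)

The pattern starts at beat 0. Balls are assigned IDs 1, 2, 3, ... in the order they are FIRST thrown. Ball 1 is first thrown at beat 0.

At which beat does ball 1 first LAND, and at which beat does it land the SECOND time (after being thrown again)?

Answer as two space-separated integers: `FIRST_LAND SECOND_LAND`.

Answer: 3 8

Derivation:
Beat 0 (L): throw ball1 h=3 -> lands@3:R; in-air after throw: [b1@3:R]
Beat 1 (R): throw ball2 h=1 -> lands@2:L; in-air after throw: [b2@2:L b1@3:R]
Beat 2 (L): throw ball2 h=3 -> lands@5:R; in-air after throw: [b1@3:R b2@5:R]
Beat 3 (R): throw ball1 h=5 -> lands@8:L; in-air after throw: [b2@5:R b1@8:L]
Beat 4 (L): throw ball3 h=3 -> lands@7:R; in-air after throw: [b2@5:R b3@7:R b1@8:L]
Beat 5 (R): throw ball2 h=1 -> lands@6:L; in-air after throw: [b2@6:L b3@7:R b1@8:L]
Beat 6 (L): throw ball2 h=3 -> lands@9:R; in-air after throw: [b3@7:R b1@8:L b2@9:R]
Beat 7 (R): throw ball3 h=5 -> lands@12:L; in-air after throw: [b1@8:L b2@9:R b3@12:L]
Beat 8 (L): throw ball1 h=3 -> lands@11:R; in-air after throw: [b2@9:R b1@11:R b3@12:L]
Ball 1: thrown@0 h=3 -> first land @3; rethrown@3 h=5 -> second land @8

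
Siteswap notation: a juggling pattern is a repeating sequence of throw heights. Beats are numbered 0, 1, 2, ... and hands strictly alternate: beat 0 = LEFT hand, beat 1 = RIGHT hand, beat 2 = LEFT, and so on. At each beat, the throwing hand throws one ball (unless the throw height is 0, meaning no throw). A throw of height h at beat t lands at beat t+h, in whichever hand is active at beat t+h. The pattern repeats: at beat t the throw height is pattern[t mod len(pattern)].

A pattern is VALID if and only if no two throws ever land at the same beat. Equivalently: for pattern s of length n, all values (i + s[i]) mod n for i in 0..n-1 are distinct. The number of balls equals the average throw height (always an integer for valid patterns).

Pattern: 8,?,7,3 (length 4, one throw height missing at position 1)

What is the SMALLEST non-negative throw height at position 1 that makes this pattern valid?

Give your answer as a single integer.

Answer: 2

Derivation:
i=0: (0 + 8) mod 4 = 0
i=1: s[i]=? (unknown)
i=2: (2 + 7) mod 4 = 1
i=3: (3 + 3) mod 4 = 2
Known residues: [0, 1, 2]; need a permutation of 0..3, so missing residue r = 3
Need (1 + s) mod 4 = 3; smallest s = (3 - 1) mod 4 = 2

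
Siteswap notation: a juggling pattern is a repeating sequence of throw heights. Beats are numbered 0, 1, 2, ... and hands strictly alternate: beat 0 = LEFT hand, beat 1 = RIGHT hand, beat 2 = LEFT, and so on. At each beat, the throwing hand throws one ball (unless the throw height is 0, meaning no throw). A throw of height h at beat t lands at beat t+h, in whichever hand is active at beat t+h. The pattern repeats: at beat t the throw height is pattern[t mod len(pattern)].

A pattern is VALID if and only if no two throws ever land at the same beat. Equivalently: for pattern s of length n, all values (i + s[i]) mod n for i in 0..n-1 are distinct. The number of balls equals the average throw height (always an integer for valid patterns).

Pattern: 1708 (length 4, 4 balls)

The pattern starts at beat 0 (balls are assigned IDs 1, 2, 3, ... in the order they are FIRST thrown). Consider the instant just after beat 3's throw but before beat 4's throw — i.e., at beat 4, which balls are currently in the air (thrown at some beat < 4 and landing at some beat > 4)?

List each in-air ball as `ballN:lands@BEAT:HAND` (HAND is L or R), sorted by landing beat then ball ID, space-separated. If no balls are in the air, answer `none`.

Answer: ball1:lands@8:L ball2:lands@11:R

Derivation:
Beat 0 (L): throw ball1 h=1 -> lands@1:R; in-air after throw: [b1@1:R]
Beat 1 (R): throw ball1 h=7 -> lands@8:L; in-air after throw: [b1@8:L]
Beat 3 (R): throw ball2 h=8 -> lands@11:R; in-air after throw: [b1@8:L b2@11:R]
Beat 4 (L): throw ball3 h=1 -> lands@5:R; in-air after throw: [b3@5:R b1@8:L b2@11:R]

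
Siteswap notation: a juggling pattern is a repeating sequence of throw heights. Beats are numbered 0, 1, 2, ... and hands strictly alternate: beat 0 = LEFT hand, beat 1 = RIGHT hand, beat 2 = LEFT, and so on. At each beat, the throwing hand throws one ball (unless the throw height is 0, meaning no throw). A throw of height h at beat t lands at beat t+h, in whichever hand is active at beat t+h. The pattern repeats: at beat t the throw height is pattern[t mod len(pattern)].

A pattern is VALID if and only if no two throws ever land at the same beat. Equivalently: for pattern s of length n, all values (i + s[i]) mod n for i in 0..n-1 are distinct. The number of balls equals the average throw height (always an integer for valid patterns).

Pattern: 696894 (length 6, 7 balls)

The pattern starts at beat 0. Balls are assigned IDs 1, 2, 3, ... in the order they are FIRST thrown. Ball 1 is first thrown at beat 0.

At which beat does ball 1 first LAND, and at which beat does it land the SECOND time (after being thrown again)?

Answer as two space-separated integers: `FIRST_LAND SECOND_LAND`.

Beat 0 (L): throw ball1 h=6 -> lands@6:L; in-air after throw: [b1@6:L]
Beat 1 (R): throw ball2 h=9 -> lands@10:L; in-air after throw: [b1@6:L b2@10:L]
Beat 2 (L): throw ball3 h=6 -> lands@8:L; in-air after throw: [b1@6:L b3@8:L b2@10:L]
Beat 3 (R): throw ball4 h=8 -> lands@11:R; in-air after throw: [b1@6:L b3@8:L b2@10:L b4@11:R]
Beat 4 (L): throw ball5 h=9 -> lands@13:R; in-air after throw: [b1@6:L b3@8:L b2@10:L b4@11:R b5@13:R]
Beat 5 (R): throw ball6 h=4 -> lands@9:R; in-air after throw: [b1@6:L b3@8:L b6@9:R b2@10:L b4@11:R b5@13:R]
Beat 6 (L): throw ball1 h=6 -> lands@12:L; in-air after throw: [b3@8:L b6@9:R b2@10:L b4@11:R b1@12:L b5@13:R]
Beat 7 (R): throw ball7 h=9 -> lands@16:L; in-air after throw: [b3@8:L b6@9:R b2@10:L b4@11:R b1@12:L b5@13:R b7@16:L]
Beat 8 (L): throw ball3 h=6 -> lands@14:L; in-air after throw: [b6@9:R b2@10:L b4@11:R b1@12:L b5@13:R b3@14:L b7@16:L]
Beat 9 (R): throw ball6 h=8 -> lands@17:R; in-air after throw: [b2@10:L b4@11:R b1@12:L b5@13:R b3@14:L b7@16:L b6@17:R]
Beat 10 (L): throw ball2 h=9 -> lands@19:R; in-air after throw: [b4@11:R b1@12:L b5@13:R b3@14:L b7@16:L b6@17:R b2@19:R]
Beat 11 (R): throw ball4 h=4 -> lands@15:R; in-air after throw: [b1@12:L b5@13:R b3@14:L b4@15:R b7@16:L b6@17:R b2@19:R]
Beat 12 (L): throw ball1 h=6 -> lands@18:L; in-air after throw: [b5@13:R b3@14:L b4@15:R b7@16:L b6@17:R b1@18:L b2@19:R]
Ball 1: thrown@0 h=6 -> first land @6; rethrown@6 h=6 -> second land @12

Answer: 6 12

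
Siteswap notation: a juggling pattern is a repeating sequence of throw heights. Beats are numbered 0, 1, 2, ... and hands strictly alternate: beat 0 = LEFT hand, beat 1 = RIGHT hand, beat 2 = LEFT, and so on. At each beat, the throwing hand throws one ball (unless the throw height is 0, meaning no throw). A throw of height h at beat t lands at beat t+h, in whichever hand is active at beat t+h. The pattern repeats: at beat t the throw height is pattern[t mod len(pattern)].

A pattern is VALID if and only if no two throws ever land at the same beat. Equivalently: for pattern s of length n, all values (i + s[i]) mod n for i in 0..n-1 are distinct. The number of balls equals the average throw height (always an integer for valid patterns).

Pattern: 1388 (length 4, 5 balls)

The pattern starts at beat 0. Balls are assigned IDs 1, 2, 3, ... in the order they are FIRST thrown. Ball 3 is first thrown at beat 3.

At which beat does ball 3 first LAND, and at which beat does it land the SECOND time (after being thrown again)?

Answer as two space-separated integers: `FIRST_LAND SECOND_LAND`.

Beat 0 (L): throw ball1 h=1 -> lands@1:R; in-air after throw: [b1@1:R]
Beat 1 (R): throw ball1 h=3 -> lands@4:L; in-air after throw: [b1@4:L]
Beat 2 (L): throw ball2 h=8 -> lands@10:L; in-air after throw: [b1@4:L b2@10:L]
Beat 3 (R): throw ball3 h=8 -> lands@11:R; in-air after throw: [b1@4:L b2@10:L b3@11:R]
Beat 4 (L): throw ball1 h=1 -> lands@5:R; in-air after throw: [b1@5:R b2@10:L b3@11:R]
Beat 5 (R): throw ball1 h=3 -> lands@8:L; in-air after throw: [b1@8:L b2@10:L b3@11:R]
Beat 6 (L): throw ball4 h=8 -> lands@14:L; in-air after throw: [b1@8:L b2@10:L b3@11:R b4@14:L]
Beat 7 (R): throw ball5 h=8 -> lands@15:R; in-air after throw: [b1@8:L b2@10:L b3@11:R b4@14:L b5@15:R]
Beat 8 (L): throw ball1 h=1 -> lands@9:R; in-air after throw: [b1@9:R b2@10:L b3@11:R b4@14:L b5@15:R]
Beat 9 (R): throw ball1 h=3 -> lands@12:L; in-air after throw: [b2@10:L b3@11:R b1@12:L b4@14:L b5@15:R]
Beat 10 (L): throw ball2 h=8 -> lands@18:L; in-air after throw: [b3@11:R b1@12:L b4@14:L b5@15:R b2@18:L]
Beat 11 (R): throw ball3 h=8 -> lands@19:R; in-air after throw: [b1@12:L b4@14:L b5@15:R b2@18:L b3@19:R]
Beat 12 (L): throw ball1 h=1 -> lands@13:R; in-air after throw: [b1@13:R b4@14:L b5@15:R b2@18:L b3@19:R]
Beat 13 (R): throw ball1 h=3 -> lands@16:L; in-air after throw: [b4@14:L b5@15:R b1@16:L b2@18:L b3@19:R]
Beat 14 (L): throw ball4 h=8 -> lands@22:L; in-air after throw: [b5@15:R b1@16:L b2@18:L b3@19:R b4@22:L]
Beat 15 (R): throw ball5 h=8 -> lands@23:R; in-air after throw: [b1@16:L b2@18:L b3@19:R b4@22:L b5@23:R]
Beat 16 (L): throw ball1 h=1 -> lands@17:R; in-air after throw: [b1@17:R b2@18:L b3@19:R b4@22:L b5@23:R]
Beat 17 (R): throw ball1 h=3 -> lands@20:L; in-air after throw: [b2@18:L b3@19:R b1@20:L b4@22:L b5@23:R]
Beat 18 (L): throw ball2 h=8 -> lands@26:L; in-air after throw: [b3@19:R b1@20:L b4@22:L b5@23:R b2@26:L]
Beat 19 (R): throw ball3 h=8 -> lands@27:R; in-air after throw: [b1@20:L b4@22:L b5@23:R b2@26:L b3@27:R]
Ball 3: thrown@3 h=8 -> first land @11; rethrown@11 h=8 -> second land @19

Answer: 11 19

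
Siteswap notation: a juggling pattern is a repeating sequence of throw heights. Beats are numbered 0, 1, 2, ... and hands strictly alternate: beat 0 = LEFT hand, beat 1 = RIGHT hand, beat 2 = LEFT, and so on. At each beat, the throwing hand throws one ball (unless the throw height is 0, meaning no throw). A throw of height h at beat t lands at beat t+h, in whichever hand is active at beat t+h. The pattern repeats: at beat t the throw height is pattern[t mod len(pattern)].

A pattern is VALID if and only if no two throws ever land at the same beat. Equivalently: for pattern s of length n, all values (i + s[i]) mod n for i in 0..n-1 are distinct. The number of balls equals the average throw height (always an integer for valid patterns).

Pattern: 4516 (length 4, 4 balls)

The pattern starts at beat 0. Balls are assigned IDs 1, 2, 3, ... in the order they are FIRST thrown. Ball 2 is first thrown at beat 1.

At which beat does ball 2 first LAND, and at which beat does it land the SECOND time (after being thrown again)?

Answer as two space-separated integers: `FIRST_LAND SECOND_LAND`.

Answer: 6 7

Derivation:
Beat 0 (L): throw ball1 h=4 -> lands@4:L; in-air after throw: [b1@4:L]
Beat 1 (R): throw ball2 h=5 -> lands@6:L; in-air after throw: [b1@4:L b2@6:L]
Beat 2 (L): throw ball3 h=1 -> lands@3:R; in-air after throw: [b3@3:R b1@4:L b2@6:L]
Beat 3 (R): throw ball3 h=6 -> lands@9:R; in-air after throw: [b1@4:L b2@6:L b3@9:R]
Beat 4 (L): throw ball1 h=4 -> lands@8:L; in-air after throw: [b2@6:L b1@8:L b3@9:R]
Beat 5 (R): throw ball4 h=5 -> lands@10:L; in-air after throw: [b2@6:L b1@8:L b3@9:R b4@10:L]
Beat 6 (L): throw ball2 h=1 -> lands@7:R; in-air after throw: [b2@7:R b1@8:L b3@9:R b4@10:L]
Beat 7 (R): throw ball2 h=6 -> lands@13:R; in-air after throw: [b1@8:L b3@9:R b4@10:L b2@13:R]
Ball 2: thrown@1 h=5 -> first land @6; rethrown@6 h=1 -> second land @7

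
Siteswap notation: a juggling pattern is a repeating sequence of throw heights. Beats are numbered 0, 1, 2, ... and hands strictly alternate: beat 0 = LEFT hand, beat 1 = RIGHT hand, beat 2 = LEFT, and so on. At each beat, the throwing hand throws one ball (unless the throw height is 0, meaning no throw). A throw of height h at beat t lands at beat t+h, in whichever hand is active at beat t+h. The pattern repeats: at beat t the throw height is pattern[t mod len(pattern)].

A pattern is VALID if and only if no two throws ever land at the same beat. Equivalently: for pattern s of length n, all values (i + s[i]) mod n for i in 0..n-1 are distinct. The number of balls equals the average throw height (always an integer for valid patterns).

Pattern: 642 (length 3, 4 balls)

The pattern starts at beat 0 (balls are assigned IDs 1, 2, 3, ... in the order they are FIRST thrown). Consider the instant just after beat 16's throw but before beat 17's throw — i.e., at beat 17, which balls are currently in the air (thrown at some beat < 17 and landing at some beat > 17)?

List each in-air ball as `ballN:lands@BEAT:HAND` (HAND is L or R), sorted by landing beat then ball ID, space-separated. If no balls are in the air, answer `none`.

Beat 0 (L): throw ball1 h=6 -> lands@6:L; in-air after throw: [b1@6:L]
Beat 1 (R): throw ball2 h=4 -> lands@5:R; in-air after throw: [b2@5:R b1@6:L]
Beat 2 (L): throw ball3 h=2 -> lands@4:L; in-air after throw: [b3@4:L b2@5:R b1@6:L]
Beat 3 (R): throw ball4 h=6 -> lands@9:R; in-air after throw: [b3@4:L b2@5:R b1@6:L b4@9:R]
Beat 4 (L): throw ball3 h=4 -> lands@8:L; in-air after throw: [b2@5:R b1@6:L b3@8:L b4@9:R]
Beat 5 (R): throw ball2 h=2 -> lands@7:R; in-air after throw: [b1@6:L b2@7:R b3@8:L b4@9:R]
Beat 6 (L): throw ball1 h=6 -> lands@12:L; in-air after throw: [b2@7:R b3@8:L b4@9:R b1@12:L]
Beat 7 (R): throw ball2 h=4 -> lands@11:R; in-air after throw: [b3@8:L b4@9:R b2@11:R b1@12:L]
Beat 8 (L): throw ball3 h=2 -> lands@10:L; in-air after throw: [b4@9:R b3@10:L b2@11:R b1@12:L]
Beat 9 (R): throw ball4 h=6 -> lands@15:R; in-air after throw: [b3@10:L b2@11:R b1@12:L b4@15:R]
Beat 10 (L): throw ball3 h=4 -> lands@14:L; in-air after throw: [b2@11:R b1@12:L b3@14:L b4@15:R]
Beat 11 (R): throw ball2 h=2 -> lands@13:R; in-air after throw: [b1@12:L b2@13:R b3@14:L b4@15:R]
Beat 12 (L): throw ball1 h=6 -> lands@18:L; in-air after throw: [b2@13:R b3@14:L b4@15:R b1@18:L]
Beat 13 (R): throw ball2 h=4 -> lands@17:R; in-air after throw: [b3@14:L b4@15:R b2@17:R b1@18:L]
Beat 14 (L): throw ball3 h=2 -> lands@16:L; in-air after throw: [b4@15:R b3@16:L b2@17:R b1@18:L]
Beat 15 (R): throw ball4 h=6 -> lands@21:R; in-air after throw: [b3@16:L b2@17:R b1@18:L b4@21:R]
Beat 16 (L): throw ball3 h=4 -> lands@20:L; in-air after throw: [b2@17:R b1@18:L b3@20:L b4@21:R]
Beat 17 (R): throw ball2 h=2 -> lands@19:R; in-air after throw: [b1@18:L b2@19:R b3@20:L b4@21:R]

Answer: ball1:lands@18:L ball3:lands@20:L ball4:lands@21:R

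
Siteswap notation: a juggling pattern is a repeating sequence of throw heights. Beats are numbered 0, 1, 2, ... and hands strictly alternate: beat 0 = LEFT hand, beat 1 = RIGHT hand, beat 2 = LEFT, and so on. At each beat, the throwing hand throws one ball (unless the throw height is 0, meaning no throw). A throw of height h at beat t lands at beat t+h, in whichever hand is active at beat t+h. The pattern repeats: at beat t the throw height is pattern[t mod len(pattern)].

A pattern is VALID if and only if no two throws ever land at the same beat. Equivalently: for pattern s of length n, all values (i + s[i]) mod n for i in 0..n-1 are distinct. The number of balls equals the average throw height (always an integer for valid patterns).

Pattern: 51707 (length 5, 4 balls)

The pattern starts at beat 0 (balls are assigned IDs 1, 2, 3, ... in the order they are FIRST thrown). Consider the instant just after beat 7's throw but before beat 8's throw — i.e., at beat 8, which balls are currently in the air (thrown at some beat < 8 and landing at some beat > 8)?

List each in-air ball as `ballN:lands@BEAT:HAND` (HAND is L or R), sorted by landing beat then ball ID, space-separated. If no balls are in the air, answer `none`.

Beat 0 (L): throw ball1 h=5 -> lands@5:R; in-air after throw: [b1@5:R]
Beat 1 (R): throw ball2 h=1 -> lands@2:L; in-air after throw: [b2@2:L b1@5:R]
Beat 2 (L): throw ball2 h=7 -> lands@9:R; in-air after throw: [b1@5:R b2@9:R]
Beat 4 (L): throw ball3 h=7 -> lands@11:R; in-air after throw: [b1@5:R b2@9:R b3@11:R]
Beat 5 (R): throw ball1 h=5 -> lands@10:L; in-air after throw: [b2@9:R b1@10:L b3@11:R]
Beat 6 (L): throw ball4 h=1 -> lands@7:R; in-air after throw: [b4@7:R b2@9:R b1@10:L b3@11:R]
Beat 7 (R): throw ball4 h=7 -> lands@14:L; in-air after throw: [b2@9:R b1@10:L b3@11:R b4@14:L]

Answer: ball2:lands@9:R ball1:lands@10:L ball3:lands@11:R ball4:lands@14:L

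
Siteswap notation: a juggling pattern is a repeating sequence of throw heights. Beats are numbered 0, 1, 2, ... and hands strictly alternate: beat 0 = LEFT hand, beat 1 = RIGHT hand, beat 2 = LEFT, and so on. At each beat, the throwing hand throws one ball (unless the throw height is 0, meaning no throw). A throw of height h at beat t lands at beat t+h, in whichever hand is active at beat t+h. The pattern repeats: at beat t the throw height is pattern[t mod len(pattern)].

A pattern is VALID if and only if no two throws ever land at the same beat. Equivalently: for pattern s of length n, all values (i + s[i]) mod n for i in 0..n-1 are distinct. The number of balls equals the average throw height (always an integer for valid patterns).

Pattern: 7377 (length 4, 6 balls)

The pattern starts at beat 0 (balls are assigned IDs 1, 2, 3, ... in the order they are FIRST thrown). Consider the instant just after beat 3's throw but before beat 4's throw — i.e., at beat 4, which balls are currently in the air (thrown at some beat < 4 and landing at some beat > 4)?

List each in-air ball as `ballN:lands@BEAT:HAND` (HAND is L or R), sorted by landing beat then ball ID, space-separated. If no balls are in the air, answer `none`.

Answer: ball1:lands@7:R ball3:lands@9:R ball4:lands@10:L

Derivation:
Beat 0 (L): throw ball1 h=7 -> lands@7:R; in-air after throw: [b1@7:R]
Beat 1 (R): throw ball2 h=3 -> lands@4:L; in-air after throw: [b2@4:L b1@7:R]
Beat 2 (L): throw ball3 h=7 -> lands@9:R; in-air after throw: [b2@4:L b1@7:R b3@9:R]
Beat 3 (R): throw ball4 h=7 -> lands@10:L; in-air after throw: [b2@4:L b1@7:R b3@9:R b4@10:L]
Beat 4 (L): throw ball2 h=7 -> lands@11:R; in-air after throw: [b1@7:R b3@9:R b4@10:L b2@11:R]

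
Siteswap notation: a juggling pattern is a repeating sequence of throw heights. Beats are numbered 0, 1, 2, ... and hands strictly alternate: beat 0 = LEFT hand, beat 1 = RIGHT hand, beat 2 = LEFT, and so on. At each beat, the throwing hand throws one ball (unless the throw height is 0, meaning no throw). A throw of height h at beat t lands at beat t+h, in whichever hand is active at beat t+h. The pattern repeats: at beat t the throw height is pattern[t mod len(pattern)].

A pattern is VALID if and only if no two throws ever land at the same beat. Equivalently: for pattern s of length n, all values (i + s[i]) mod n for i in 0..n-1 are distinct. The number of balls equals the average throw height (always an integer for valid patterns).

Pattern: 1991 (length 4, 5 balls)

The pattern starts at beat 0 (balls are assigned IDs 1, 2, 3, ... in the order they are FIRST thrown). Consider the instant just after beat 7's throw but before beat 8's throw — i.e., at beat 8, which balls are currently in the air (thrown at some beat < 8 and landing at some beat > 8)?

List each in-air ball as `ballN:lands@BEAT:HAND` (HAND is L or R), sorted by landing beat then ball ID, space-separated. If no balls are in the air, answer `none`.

Beat 0 (L): throw ball1 h=1 -> lands@1:R; in-air after throw: [b1@1:R]
Beat 1 (R): throw ball1 h=9 -> lands@10:L; in-air after throw: [b1@10:L]
Beat 2 (L): throw ball2 h=9 -> lands@11:R; in-air after throw: [b1@10:L b2@11:R]
Beat 3 (R): throw ball3 h=1 -> lands@4:L; in-air after throw: [b3@4:L b1@10:L b2@11:R]
Beat 4 (L): throw ball3 h=1 -> lands@5:R; in-air after throw: [b3@5:R b1@10:L b2@11:R]
Beat 5 (R): throw ball3 h=9 -> lands@14:L; in-air after throw: [b1@10:L b2@11:R b3@14:L]
Beat 6 (L): throw ball4 h=9 -> lands@15:R; in-air after throw: [b1@10:L b2@11:R b3@14:L b4@15:R]
Beat 7 (R): throw ball5 h=1 -> lands@8:L; in-air after throw: [b5@8:L b1@10:L b2@11:R b3@14:L b4@15:R]
Beat 8 (L): throw ball5 h=1 -> lands@9:R; in-air after throw: [b5@9:R b1@10:L b2@11:R b3@14:L b4@15:R]

Answer: ball1:lands@10:L ball2:lands@11:R ball3:lands@14:L ball4:lands@15:R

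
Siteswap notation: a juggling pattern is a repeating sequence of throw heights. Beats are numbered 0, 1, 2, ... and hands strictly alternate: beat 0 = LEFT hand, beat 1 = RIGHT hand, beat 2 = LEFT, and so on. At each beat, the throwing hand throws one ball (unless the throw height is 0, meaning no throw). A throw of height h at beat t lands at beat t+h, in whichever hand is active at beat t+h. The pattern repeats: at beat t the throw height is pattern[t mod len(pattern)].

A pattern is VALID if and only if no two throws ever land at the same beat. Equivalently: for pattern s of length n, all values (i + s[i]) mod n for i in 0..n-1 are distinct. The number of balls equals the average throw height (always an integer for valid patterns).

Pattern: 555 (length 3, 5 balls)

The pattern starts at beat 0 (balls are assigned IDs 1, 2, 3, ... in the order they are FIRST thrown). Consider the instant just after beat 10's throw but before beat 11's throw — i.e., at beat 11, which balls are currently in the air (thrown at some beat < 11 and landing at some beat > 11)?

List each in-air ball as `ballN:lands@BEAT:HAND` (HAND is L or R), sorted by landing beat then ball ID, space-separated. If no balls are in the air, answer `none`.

Beat 0 (L): throw ball1 h=5 -> lands@5:R; in-air after throw: [b1@5:R]
Beat 1 (R): throw ball2 h=5 -> lands@6:L; in-air after throw: [b1@5:R b2@6:L]
Beat 2 (L): throw ball3 h=5 -> lands@7:R; in-air after throw: [b1@5:R b2@6:L b3@7:R]
Beat 3 (R): throw ball4 h=5 -> lands@8:L; in-air after throw: [b1@5:R b2@6:L b3@7:R b4@8:L]
Beat 4 (L): throw ball5 h=5 -> lands@9:R; in-air after throw: [b1@5:R b2@6:L b3@7:R b4@8:L b5@9:R]
Beat 5 (R): throw ball1 h=5 -> lands@10:L; in-air after throw: [b2@6:L b3@7:R b4@8:L b5@9:R b1@10:L]
Beat 6 (L): throw ball2 h=5 -> lands@11:R; in-air after throw: [b3@7:R b4@8:L b5@9:R b1@10:L b2@11:R]
Beat 7 (R): throw ball3 h=5 -> lands@12:L; in-air after throw: [b4@8:L b5@9:R b1@10:L b2@11:R b3@12:L]
Beat 8 (L): throw ball4 h=5 -> lands@13:R; in-air after throw: [b5@9:R b1@10:L b2@11:R b3@12:L b4@13:R]
Beat 9 (R): throw ball5 h=5 -> lands@14:L; in-air after throw: [b1@10:L b2@11:R b3@12:L b4@13:R b5@14:L]
Beat 10 (L): throw ball1 h=5 -> lands@15:R; in-air after throw: [b2@11:R b3@12:L b4@13:R b5@14:L b1@15:R]
Beat 11 (R): throw ball2 h=5 -> lands@16:L; in-air after throw: [b3@12:L b4@13:R b5@14:L b1@15:R b2@16:L]

Answer: ball3:lands@12:L ball4:lands@13:R ball5:lands@14:L ball1:lands@15:R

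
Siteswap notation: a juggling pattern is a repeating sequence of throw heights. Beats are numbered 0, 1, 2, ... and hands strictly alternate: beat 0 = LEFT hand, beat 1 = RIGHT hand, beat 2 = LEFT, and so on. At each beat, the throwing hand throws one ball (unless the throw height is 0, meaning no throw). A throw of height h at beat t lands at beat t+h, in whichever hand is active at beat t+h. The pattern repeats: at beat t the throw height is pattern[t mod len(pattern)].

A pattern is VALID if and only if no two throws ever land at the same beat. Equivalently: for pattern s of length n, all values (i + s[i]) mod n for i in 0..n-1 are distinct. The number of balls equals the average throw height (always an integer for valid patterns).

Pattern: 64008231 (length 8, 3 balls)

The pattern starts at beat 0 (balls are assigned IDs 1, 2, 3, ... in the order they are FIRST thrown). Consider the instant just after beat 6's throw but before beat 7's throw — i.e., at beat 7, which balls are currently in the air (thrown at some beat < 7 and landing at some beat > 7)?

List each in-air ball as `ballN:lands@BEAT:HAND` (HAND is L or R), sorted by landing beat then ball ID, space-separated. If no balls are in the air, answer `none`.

Answer: ball1:lands@9:R ball3:lands@12:L

Derivation:
Beat 0 (L): throw ball1 h=6 -> lands@6:L; in-air after throw: [b1@6:L]
Beat 1 (R): throw ball2 h=4 -> lands@5:R; in-air after throw: [b2@5:R b1@6:L]
Beat 4 (L): throw ball3 h=8 -> lands@12:L; in-air after throw: [b2@5:R b1@6:L b3@12:L]
Beat 5 (R): throw ball2 h=2 -> lands@7:R; in-air after throw: [b1@6:L b2@7:R b3@12:L]
Beat 6 (L): throw ball1 h=3 -> lands@9:R; in-air after throw: [b2@7:R b1@9:R b3@12:L]
Beat 7 (R): throw ball2 h=1 -> lands@8:L; in-air after throw: [b2@8:L b1@9:R b3@12:L]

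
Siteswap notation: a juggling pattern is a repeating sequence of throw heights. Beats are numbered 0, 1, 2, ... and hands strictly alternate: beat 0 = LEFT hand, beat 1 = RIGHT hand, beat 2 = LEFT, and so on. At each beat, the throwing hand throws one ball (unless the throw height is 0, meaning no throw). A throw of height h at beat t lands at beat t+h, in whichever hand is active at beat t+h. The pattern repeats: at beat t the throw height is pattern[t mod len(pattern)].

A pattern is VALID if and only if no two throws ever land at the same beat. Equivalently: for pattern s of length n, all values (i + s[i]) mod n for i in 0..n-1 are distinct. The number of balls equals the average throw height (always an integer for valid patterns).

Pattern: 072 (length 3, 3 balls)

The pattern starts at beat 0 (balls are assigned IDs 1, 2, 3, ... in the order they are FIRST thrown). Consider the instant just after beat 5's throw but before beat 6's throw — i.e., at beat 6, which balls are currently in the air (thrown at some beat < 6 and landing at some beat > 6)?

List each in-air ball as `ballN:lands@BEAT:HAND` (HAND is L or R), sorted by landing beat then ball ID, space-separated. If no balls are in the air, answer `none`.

Beat 1 (R): throw ball1 h=7 -> lands@8:L; in-air after throw: [b1@8:L]
Beat 2 (L): throw ball2 h=2 -> lands@4:L; in-air after throw: [b2@4:L b1@8:L]
Beat 4 (L): throw ball2 h=7 -> lands@11:R; in-air after throw: [b1@8:L b2@11:R]
Beat 5 (R): throw ball3 h=2 -> lands@7:R; in-air after throw: [b3@7:R b1@8:L b2@11:R]

Answer: ball3:lands@7:R ball1:lands@8:L ball2:lands@11:R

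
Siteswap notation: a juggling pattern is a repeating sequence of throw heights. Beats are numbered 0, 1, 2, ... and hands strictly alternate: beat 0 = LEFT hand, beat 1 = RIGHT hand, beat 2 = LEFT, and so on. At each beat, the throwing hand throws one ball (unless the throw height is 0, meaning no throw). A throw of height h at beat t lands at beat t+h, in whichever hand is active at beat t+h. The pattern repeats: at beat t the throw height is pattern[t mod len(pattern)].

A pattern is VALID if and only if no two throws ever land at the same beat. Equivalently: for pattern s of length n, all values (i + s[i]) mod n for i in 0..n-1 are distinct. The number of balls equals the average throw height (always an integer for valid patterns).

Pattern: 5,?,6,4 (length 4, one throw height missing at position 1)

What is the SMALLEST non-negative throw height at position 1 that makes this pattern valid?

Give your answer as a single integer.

i=0: (0 + 5) mod 4 = 1
i=1: s[i]=? (unknown)
i=2: (2 + 6) mod 4 = 0
i=3: (3 + 4) mod 4 = 3
Known residues: [0, 1, 3]; need a permutation of 0..3, so missing residue r = 2
Need (1 + s) mod 4 = 2; smallest s = (2 - 1) mod 4 = 1

Answer: 1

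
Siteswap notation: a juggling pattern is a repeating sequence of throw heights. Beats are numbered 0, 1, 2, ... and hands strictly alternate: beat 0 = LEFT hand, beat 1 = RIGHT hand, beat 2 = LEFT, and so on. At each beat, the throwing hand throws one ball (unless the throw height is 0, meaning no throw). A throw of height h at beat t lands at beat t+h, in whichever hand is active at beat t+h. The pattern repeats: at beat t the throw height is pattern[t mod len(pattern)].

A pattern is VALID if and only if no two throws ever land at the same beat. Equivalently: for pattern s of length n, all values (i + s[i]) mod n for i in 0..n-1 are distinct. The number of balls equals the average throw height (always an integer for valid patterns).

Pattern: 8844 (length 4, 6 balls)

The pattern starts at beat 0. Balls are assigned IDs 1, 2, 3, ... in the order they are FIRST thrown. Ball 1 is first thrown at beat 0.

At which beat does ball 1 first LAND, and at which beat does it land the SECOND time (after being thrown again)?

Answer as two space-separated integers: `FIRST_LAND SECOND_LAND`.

Beat 0 (L): throw ball1 h=8 -> lands@8:L; in-air after throw: [b1@8:L]
Beat 1 (R): throw ball2 h=8 -> lands@9:R; in-air after throw: [b1@8:L b2@9:R]
Beat 2 (L): throw ball3 h=4 -> lands@6:L; in-air after throw: [b3@6:L b1@8:L b2@9:R]
Beat 3 (R): throw ball4 h=4 -> lands@7:R; in-air after throw: [b3@6:L b4@7:R b1@8:L b2@9:R]
Beat 4 (L): throw ball5 h=8 -> lands@12:L; in-air after throw: [b3@6:L b4@7:R b1@8:L b2@9:R b5@12:L]
Beat 5 (R): throw ball6 h=8 -> lands@13:R; in-air after throw: [b3@6:L b4@7:R b1@8:L b2@9:R b5@12:L b6@13:R]
Beat 6 (L): throw ball3 h=4 -> lands@10:L; in-air after throw: [b4@7:R b1@8:L b2@9:R b3@10:L b5@12:L b6@13:R]
Beat 7 (R): throw ball4 h=4 -> lands@11:R; in-air after throw: [b1@8:L b2@9:R b3@10:L b4@11:R b5@12:L b6@13:R]
Beat 8 (L): throw ball1 h=8 -> lands@16:L; in-air after throw: [b2@9:R b3@10:L b4@11:R b5@12:L b6@13:R b1@16:L]
Beat 9 (R): throw ball2 h=8 -> lands@17:R; in-air after throw: [b3@10:L b4@11:R b5@12:L b6@13:R b1@16:L b2@17:R]
Beat 10 (L): throw ball3 h=4 -> lands@14:L; in-air after throw: [b4@11:R b5@12:L b6@13:R b3@14:L b1@16:L b2@17:R]
Beat 11 (R): throw ball4 h=4 -> lands@15:R; in-air after throw: [b5@12:L b6@13:R b3@14:L b4@15:R b1@16:L b2@17:R]
Beat 12 (L): throw ball5 h=8 -> lands@20:L; in-air after throw: [b6@13:R b3@14:L b4@15:R b1@16:L b2@17:R b5@20:L]
Beat 13 (R): throw ball6 h=8 -> lands@21:R; in-air after throw: [b3@14:L b4@15:R b1@16:L b2@17:R b5@20:L b6@21:R]
Beat 14 (L): throw ball3 h=4 -> lands@18:L; in-air after throw: [b4@15:R b1@16:L b2@17:R b3@18:L b5@20:L b6@21:R]
Beat 15 (R): throw ball4 h=4 -> lands@19:R; in-air after throw: [b1@16:L b2@17:R b3@18:L b4@19:R b5@20:L b6@21:R]
Ball 1: thrown@0 h=8 -> first land @8; rethrown@8 h=8 -> second land @16

Answer: 8 16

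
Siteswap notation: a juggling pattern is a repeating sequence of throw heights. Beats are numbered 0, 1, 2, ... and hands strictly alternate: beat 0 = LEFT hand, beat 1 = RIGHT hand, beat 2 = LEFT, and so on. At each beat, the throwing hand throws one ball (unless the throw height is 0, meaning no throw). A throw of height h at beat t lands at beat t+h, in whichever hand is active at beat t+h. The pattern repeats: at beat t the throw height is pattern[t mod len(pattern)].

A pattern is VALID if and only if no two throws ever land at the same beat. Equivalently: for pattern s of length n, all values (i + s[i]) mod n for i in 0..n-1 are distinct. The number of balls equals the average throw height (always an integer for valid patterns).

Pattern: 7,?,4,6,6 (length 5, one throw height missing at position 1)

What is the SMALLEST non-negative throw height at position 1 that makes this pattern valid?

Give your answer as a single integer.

i=0: (0 + 7) mod 5 = 2
i=1: s[i]=? (unknown)
i=2: (2 + 4) mod 5 = 1
i=3: (3 + 6) mod 5 = 4
i=4: (4 + 6) mod 5 = 0
Known residues: [0, 1, 2, 4]; need a permutation of 0..4, so missing residue r = 3
Need (1 + s) mod 5 = 3; smallest s = (3 - 1) mod 5 = 2

Answer: 2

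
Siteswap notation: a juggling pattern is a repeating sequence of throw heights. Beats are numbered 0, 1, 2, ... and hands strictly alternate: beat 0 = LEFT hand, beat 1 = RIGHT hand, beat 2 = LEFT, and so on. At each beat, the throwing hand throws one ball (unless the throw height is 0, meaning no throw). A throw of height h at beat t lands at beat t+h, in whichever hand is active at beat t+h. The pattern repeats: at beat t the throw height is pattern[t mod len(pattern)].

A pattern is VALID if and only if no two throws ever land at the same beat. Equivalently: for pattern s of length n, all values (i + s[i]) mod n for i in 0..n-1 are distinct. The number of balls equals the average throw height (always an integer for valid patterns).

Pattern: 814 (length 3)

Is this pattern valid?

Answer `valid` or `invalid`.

Answer: invalid

Derivation:
i=0: (i + s[i]) mod n = (0 + 8) mod 3 = 2
i=1: (i + s[i]) mod n = (1 + 1) mod 3 = 2
i=2: (i + s[i]) mod n = (2 + 4) mod 3 = 0
Residues: [2, 2, 0], distinct: False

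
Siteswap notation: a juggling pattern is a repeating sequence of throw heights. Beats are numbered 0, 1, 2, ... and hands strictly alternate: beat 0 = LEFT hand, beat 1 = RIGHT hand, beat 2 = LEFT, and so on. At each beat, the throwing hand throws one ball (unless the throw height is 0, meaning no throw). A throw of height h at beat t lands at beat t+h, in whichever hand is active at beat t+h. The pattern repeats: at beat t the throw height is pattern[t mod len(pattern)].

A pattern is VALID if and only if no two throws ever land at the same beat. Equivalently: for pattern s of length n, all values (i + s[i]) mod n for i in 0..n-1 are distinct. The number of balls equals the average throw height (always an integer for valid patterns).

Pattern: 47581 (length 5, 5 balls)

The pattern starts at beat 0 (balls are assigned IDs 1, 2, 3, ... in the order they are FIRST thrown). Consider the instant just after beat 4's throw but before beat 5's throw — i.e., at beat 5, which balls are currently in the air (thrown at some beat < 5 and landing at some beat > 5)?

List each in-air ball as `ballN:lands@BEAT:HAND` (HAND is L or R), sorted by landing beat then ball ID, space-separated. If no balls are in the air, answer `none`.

Beat 0 (L): throw ball1 h=4 -> lands@4:L; in-air after throw: [b1@4:L]
Beat 1 (R): throw ball2 h=7 -> lands@8:L; in-air after throw: [b1@4:L b2@8:L]
Beat 2 (L): throw ball3 h=5 -> lands@7:R; in-air after throw: [b1@4:L b3@7:R b2@8:L]
Beat 3 (R): throw ball4 h=8 -> lands@11:R; in-air after throw: [b1@4:L b3@7:R b2@8:L b4@11:R]
Beat 4 (L): throw ball1 h=1 -> lands@5:R; in-air after throw: [b1@5:R b3@7:R b2@8:L b4@11:R]
Beat 5 (R): throw ball1 h=4 -> lands@9:R; in-air after throw: [b3@7:R b2@8:L b1@9:R b4@11:R]

Answer: ball3:lands@7:R ball2:lands@8:L ball4:lands@11:R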